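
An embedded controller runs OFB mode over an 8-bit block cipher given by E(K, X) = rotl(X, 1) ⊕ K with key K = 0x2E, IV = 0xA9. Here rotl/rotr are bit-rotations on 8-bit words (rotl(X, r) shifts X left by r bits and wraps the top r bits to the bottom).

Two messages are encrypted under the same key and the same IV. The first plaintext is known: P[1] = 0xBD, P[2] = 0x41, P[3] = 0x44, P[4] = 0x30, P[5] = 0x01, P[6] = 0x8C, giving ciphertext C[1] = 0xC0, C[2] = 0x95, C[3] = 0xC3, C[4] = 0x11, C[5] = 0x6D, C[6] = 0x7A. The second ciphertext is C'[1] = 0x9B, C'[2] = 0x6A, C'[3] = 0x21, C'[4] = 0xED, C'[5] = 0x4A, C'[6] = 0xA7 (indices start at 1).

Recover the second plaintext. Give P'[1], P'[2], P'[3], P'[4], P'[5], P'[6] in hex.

P'[1] = 0xE6, P'[2] = 0xBE, P'[3] = 0xA6, P'[4] = 0xCC, P'[5] = 0x26, P'[6] = 0x51

In OFB with a reused IV, both messages share the same keystream S_i, so C_i ⊕ C'_i = P_i ⊕ P'_i and thus P'_i = P_i ⊕ C_i ⊕ C'_i.
P'[1]: 0xBD ⊕ 0xC0 ⊕ 0x9B = 0xE6.
P'[2]: 0x41 ⊕ 0x95 ⊕ 0x6A = 0xBE.
P'[3]: 0x44 ⊕ 0xC3 ⊕ 0x21 = 0xA6.
P'[4]: 0x30 ⊕ 0x11 ⊕ 0xED = 0xCC.
P'[5]: 0x01 ⊕ 0x6D ⊕ 0x4A = 0x26.
P'[6]: 0x8C ⊕ 0x7A ⊕ 0xA7 = 0x51.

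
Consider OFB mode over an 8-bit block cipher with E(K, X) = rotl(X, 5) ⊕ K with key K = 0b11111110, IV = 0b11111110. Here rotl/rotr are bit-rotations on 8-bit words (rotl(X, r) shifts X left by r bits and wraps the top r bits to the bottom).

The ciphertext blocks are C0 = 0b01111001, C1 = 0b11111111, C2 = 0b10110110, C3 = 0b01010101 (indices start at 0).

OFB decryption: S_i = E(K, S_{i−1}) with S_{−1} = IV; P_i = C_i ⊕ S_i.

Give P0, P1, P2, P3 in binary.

P0: S = E(K, 0b11111110) = 0b00100001; 0b01111001 ⊕ 0b00100001 = 0b01011000.
P1: S = E(K, 0b00100001) = 0b11011010; 0b11111111 ⊕ 0b11011010 = 0b00100101.
P2: S = E(K, 0b11011010) = 0b10100101; 0b10110110 ⊕ 0b10100101 = 0b00010011.
P3: S = E(K, 0b10100101) = 0b01001010; 0b01010101 ⊕ 0b01001010 = 0b00011111.

P0 = 0b01011000, P1 = 0b00100101, P2 = 0b00010011, P3 = 0b00011111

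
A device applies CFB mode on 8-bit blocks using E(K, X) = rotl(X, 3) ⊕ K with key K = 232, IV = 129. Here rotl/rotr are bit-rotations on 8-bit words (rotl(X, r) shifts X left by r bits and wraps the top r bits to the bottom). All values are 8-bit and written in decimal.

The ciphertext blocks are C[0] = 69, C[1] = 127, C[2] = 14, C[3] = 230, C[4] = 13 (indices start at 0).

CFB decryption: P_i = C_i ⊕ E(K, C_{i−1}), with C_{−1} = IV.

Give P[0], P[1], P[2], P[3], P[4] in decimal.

P[0]: E(K, 129) = 228; 69 ⊕ 228 = 161.
P[1]: E(K, 69) = 194; 127 ⊕ 194 = 189.
P[2]: E(K, 127) = 19; 14 ⊕ 19 = 29.
P[3]: E(K, 14) = 152; 230 ⊕ 152 = 126.
P[4]: E(K, 230) = 223; 13 ⊕ 223 = 210.

P[0] = 161, P[1] = 189, P[2] = 29, P[3] = 126, P[4] = 210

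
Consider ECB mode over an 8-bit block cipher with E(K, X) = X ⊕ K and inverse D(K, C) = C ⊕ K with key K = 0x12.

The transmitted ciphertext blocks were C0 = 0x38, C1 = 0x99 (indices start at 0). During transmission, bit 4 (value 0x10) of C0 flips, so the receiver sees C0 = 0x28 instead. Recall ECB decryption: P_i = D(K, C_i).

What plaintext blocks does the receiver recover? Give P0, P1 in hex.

P0 = 0x3A, P1 = 0x8B

Only C0 changed, to 0x28. In ECB, a change in C_i affects only P_i. Decrypting the received ciphertext:
P0: D(K, 0x28) = 0x3A.
P1: D(K, 0x99) = 0x8B.
Blocks that differ from the original plaintext: P0.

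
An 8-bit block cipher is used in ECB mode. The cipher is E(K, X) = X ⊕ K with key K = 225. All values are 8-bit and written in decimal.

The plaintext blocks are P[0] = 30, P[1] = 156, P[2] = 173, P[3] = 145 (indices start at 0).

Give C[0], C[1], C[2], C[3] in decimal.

ECB encryption: C_i = E(K, P_i).
C[0]: E(K, 30) = 255.
C[1]: E(K, 156) = 125.
C[2]: E(K, 173) = 76.
C[3]: E(K, 145) = 112.

C[0] = 255, C[1] = 125, C[2] = 76, C[3] = 112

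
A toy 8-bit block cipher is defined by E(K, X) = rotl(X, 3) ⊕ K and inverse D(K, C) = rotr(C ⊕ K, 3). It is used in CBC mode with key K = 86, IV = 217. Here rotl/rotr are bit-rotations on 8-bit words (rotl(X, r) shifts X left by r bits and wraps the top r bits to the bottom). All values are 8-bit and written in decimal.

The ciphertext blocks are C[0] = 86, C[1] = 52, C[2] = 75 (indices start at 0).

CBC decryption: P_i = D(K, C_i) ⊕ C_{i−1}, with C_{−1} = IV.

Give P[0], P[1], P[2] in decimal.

P[0]: D(K, 86) = 0; 0 ⊕ 217 = 217.
P[1]: D(K, 52) = 76; 76 ⊕ 86 = 26.
P[2]: D(K, 75) = 163; 163 ⊕ 52 = 151.

P[0] = 217, P[1] = 26, P[2] = 151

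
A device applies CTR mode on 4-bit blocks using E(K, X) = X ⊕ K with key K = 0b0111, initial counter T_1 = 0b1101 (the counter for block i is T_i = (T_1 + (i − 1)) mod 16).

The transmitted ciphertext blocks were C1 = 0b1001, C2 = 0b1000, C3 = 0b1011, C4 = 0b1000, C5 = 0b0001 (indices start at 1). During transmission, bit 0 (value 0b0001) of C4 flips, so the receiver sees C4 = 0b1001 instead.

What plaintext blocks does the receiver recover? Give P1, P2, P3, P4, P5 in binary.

P1 = 0b0011, P2 = 0b0001, P3 = 0b0011, P4 = 0b1110, P5 = 0b0111

CTR decryption: S_i = E(K, T_i) where T_i is the counter for block i; P_i = C_i ⊕ S_i.
Only C4 changed, to 0b1001. In CTR, a change in C_i flips the same bit in P_i only; the keystream is unaffected. Decrypting the received ciphertext:
P1: T = 0b1101, S = E(K, T) = 0b1010; 0b1001 ⊕ 0b1010 = 0b0011.
P2: T = 0b1110, S = E(K, T) = 0b1001; 0b1000 ⊕ 0b1001 = 0b0001.
P3: T = 0b1111, S = E(K, T) = 0b1000; 0b1011 ⊕ 0b1000 = 0b0011.
P4: T = 0b0000, S = E(K, T) = 0b0111; 0b1001 ⊕ 0b0111 = 0b1110.
P5: T = 0b0001, S = E(K, T) = 0b0110; 0b0001 ⊕ 0b0110 = 0b0111.
Blocks that differ from the original plaintext: P4.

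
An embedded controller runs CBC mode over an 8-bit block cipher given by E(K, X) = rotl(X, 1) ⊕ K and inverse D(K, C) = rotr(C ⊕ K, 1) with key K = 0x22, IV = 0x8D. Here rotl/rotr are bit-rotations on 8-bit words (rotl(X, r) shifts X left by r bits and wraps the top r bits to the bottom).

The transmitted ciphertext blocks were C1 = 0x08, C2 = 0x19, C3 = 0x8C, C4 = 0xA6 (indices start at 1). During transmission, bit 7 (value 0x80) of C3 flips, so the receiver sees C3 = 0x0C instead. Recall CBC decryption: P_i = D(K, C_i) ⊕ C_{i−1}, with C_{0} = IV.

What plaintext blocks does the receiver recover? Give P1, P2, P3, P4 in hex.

P1 = 0x98, P2 = 0x95, P3 = 0x0E, P4 = 0x4E

Only C3 changed, to 0x0C. In CBC, a change in C_i garbles P_i and flips the same bit in P_{i+1}. Decrypting the received ciphertext:
P1: D(K, 0x08) = 0x15; 0x15 ⊕ 0x8D = 0x98.
P2: D(K, 0x19) = 0x9D; 0x9D ⊕ 0x08 = 0x95.
P3: D(K, 0x0C) = 0x17; 0x17 ⊕ 0x19 = 0x0E.
P4: D(K, 0xA6) = 0x42; 0x42 ⊕ 0x0C = 0x4E.
Blocks that differ from the original plaintext: P3, P4.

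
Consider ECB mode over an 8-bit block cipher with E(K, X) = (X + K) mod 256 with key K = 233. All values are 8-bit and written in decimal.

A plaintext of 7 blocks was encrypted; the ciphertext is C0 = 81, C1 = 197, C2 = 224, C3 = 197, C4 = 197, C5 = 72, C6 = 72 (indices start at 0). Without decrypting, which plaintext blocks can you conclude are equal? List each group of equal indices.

P1 = P3 = P4; P5 = P6

ECB encrypts each block independently with the same key, so equal ciphertext blocks imply equal plaintext blocks.
C1 = C3 = C4 = 197, so P1 = P3 = P4.
C5 = C6 = 72, so P5 = P6.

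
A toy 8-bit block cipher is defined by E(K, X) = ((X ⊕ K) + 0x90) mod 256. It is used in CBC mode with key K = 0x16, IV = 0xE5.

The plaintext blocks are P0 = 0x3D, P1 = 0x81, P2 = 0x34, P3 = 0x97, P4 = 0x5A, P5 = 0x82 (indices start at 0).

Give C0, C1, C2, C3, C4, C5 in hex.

CBC encryption: C_i = E(K, P_i ⊕ C_{i−1}), with C_{−1} = IV.
C0: P0 ⊕ 0xE5 = 0xD8; E(K, 0xD8) = 0x5E.
C1: P1 ⊕ 0x5E = 0xDF; E(K, 0xDF) = 0x59.
C2: P2 ⊕ 0x59 = 0x6D; E(K, 0x6D) = 0x0B.
C3: P3 ⊕ 0x0B = 0x9C; E(K, 0x9C) = 0x1A.
C4: P4 ⊕ 0x1A = 0x40; E(K, 0x40) = 0xE6.
C5: P5 ⊕ 0xE6 = 0x64; E(K, 0x64) = 0x02.

C0 = 0x5E, C1 = 0x59, C2 = 0x0B, C3 = 0x1A, C4 = 0xE6, C5 = 0x02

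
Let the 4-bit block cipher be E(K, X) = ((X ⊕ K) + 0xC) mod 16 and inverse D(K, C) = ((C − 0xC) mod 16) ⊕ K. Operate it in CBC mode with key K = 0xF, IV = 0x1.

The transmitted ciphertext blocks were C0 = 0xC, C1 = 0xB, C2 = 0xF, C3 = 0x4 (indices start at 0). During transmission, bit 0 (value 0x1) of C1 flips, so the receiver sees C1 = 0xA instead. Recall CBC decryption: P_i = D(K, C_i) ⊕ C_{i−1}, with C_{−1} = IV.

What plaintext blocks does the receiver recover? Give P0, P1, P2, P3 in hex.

P0 = 0xE, P1 = 0xD, P2 = 0x6, P3 = 0x8

Only C1 changed, to 0xA. In CBC, a change in C_i garbles P_i and flips the same bit in P_{i+1}. Decrypting the received ciphertext:
P0: D(K, 0xC) = 0xF; 0xF ⊕ 0x1 = 0xE.
P1: D(K, 0xA) = 0x1; 0x1 ⊕ 0xC = 0xD.
P2: D(K, 0xF) = 0xC; 0xC ⊕ 0xA = 0x6.
P3: D(K, 0x4) = 0x7; 0x7 ⊕ 0xF = 0x8.
Blocks that differ from the original plaintext: P1, P2.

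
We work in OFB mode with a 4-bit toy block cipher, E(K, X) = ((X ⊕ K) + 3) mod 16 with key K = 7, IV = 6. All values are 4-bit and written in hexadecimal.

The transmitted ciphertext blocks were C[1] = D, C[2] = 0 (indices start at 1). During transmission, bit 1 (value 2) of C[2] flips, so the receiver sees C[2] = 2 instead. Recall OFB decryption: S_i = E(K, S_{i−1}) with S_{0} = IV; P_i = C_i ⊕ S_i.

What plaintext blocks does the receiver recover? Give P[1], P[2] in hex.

Only C[2] changed, to 2. In OFB, a change in C_i flips the same bit in P_i only; the keystream is unaffected. Decrypting the received ciphertext:
P[1]: S = E(K, 6) = 4; D ⊕ 4 = 9.
P[2]: S = E(K, 4) = 6; 2 ⊕ 6 = 4.
Blocks that differ from the original plaintext: P[2].

P[1] = 9, P[2] = 4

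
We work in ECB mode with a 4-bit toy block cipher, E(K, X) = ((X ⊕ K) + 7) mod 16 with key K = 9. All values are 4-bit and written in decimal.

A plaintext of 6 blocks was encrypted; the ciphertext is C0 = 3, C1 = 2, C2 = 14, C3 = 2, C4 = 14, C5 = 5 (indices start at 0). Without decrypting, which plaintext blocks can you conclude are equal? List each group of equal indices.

P1 = P3; P2 = P4

ECB encrypts each block independently with the same key, so equal ciphertext blocks imply equal plaintext blocks.
C1 = C3 = 2, so P1 = P3.
C2 = C4 = 14, so P2 = P4.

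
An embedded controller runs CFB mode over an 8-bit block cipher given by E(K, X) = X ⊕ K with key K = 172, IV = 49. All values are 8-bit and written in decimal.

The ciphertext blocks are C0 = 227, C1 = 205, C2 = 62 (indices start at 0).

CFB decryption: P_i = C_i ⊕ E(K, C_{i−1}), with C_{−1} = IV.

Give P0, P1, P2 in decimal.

P0: E(K, 49) = 157; 227 ⊕ 157 = 126.
P1: E(K, 227) = 79; 205 ⊕ 79 = 130.
P2: E(K, 205) = 97; 62 ⊕ 97 = 95.

P0 = 126, P1 = 130, P2 = 95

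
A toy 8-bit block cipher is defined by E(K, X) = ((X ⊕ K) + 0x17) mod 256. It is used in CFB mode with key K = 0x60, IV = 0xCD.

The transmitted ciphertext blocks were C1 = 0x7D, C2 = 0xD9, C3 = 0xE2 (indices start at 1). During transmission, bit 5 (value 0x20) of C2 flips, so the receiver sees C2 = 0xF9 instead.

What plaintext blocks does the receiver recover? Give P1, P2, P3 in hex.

CFB decryption: P_i = C_i ⊕ E(K, C_{i−1}), with C_{0} = IV.
Only C2 changed, to 0xF9. In CFB, a change in C_i flips the same bit in P_i and garbles P_{i+1}. Decrypting the received ciphertext:
P1: E(K, 0xCD) = 0xC4; 0x7D ⊕ 0xC4 = 0xB9.
P2: E(K, 0x7D) = 0x34; 0xF9 ⊕ 0x34 = 0xCD.
P3: E(K, 0xF9) = 0xB0; 0xE2 ⊕ 0xB0 = 0x52.
Blocks that differ from the original plaintext: P2, P3.

P1 = 0xB9, P2 = 0xCD, P3 = 0x52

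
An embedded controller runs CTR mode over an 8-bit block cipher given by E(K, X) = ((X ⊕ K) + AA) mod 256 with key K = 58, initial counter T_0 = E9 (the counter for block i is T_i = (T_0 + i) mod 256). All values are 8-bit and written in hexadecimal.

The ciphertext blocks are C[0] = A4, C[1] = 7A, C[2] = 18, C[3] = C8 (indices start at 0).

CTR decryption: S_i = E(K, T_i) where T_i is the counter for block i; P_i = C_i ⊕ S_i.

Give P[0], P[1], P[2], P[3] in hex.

P[0]: T = E9, S = E(K, T) = 5B; A4 ⊕ 5B = FF.
P[1]: T = EA, S = E(K, T) = 5C; 7A ⊕ 5C = 26.
P[2]: T = EB, S = E(K, T) = 5D; 18 ⊕ 5D = 45.
P[3]: T = EC, S = E(K, T) = 5E; C8 ⊕ 5E = 96.

P[0] = FF, P[1] = 26, P[2] = 45, P[3] = 96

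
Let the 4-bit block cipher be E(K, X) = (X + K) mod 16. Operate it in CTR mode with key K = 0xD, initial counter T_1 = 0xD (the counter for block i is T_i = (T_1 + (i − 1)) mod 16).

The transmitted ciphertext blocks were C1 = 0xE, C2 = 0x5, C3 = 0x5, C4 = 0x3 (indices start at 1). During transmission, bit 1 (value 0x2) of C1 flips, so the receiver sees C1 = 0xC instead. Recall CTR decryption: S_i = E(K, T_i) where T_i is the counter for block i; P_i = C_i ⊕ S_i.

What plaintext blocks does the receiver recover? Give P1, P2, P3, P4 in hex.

P1 = 0x6, P2 = 0xE, P3 = 0x9, P4 = 0xE

Only C1 changed, to 0xC. In CTR, a change in C_i flips the same bit in P_i only; the keystream is unaffected. Decrypting the received ciphertext:
P1: T = 0xD, S = E(K, T) = 0xA; 0xC ⊕ 0xA = 0x6.
P2: T = 0xE, S = E(K, T) = 0xB; 0x5 ⊕ 0xB = 0xE.
P3: T = 0xF, S = E(K, T) = 0xC; 0x5 ⊕ 0xC = 0x9.
P4: T = 0x0, S = E(K, T) = 0xD; 0x3 ⊕ 0xD = 0xE.
Blocks that differ from the original plaintext: P1.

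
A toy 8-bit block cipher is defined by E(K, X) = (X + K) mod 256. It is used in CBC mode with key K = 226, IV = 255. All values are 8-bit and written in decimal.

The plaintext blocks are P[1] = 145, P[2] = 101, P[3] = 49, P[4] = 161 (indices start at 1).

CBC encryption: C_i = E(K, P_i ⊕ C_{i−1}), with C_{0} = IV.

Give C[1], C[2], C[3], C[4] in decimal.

C[1] = 80, C[2] = 23, C[3] = 8, C[4] = 139

C[1]: P[1] ⊕ 255 = 110; E(K, 110) = 80.
C[2]: P[2] ⊕ 80 = 53; E(K, 53) = 23.
C[3]: P[3] ⊕ 23 = 38; E(K, 38) = 8.
C[4]: P[4] ⊕ 8 = 169; E(K, 169) = 139.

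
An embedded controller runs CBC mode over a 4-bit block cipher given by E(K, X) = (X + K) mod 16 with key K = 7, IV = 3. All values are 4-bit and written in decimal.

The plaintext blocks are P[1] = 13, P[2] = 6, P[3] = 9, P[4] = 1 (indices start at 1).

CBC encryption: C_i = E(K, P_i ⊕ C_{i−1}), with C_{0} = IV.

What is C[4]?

C[1]: P[1] ⊕ 3 = 14; E(K, 14) = 5.
C[2]: P[2] ⊕ 5 = 3; E(K, 3) = 10.
C[3]: P[3] ⊕ 10 = 3; E(K, 3) = 10.
C[4]: P[4] ⊕ 10 = 11; E(K, 11) = 2.

C[4] = 2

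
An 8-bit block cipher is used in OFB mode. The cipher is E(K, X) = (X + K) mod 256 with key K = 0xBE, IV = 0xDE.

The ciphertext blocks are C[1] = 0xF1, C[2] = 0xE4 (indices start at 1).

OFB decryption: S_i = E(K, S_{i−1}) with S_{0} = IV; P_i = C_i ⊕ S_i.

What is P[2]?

P[2] = 0xBE

P[1]: S = E(K, 0xDE) = 0x9C; 0xF1 ⊕ 0x9C = 0x6D.
P[2]: S = E(K, 0x9C) = 0x5A; 0xE4 ⊕ 0x5A = 0xBE.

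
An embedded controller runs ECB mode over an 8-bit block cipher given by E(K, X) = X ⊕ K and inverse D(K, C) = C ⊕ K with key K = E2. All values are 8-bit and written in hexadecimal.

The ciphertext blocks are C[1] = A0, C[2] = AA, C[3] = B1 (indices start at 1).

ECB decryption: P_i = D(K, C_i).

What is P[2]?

P[2]: D(K, AA) = 48.

P[2] = 48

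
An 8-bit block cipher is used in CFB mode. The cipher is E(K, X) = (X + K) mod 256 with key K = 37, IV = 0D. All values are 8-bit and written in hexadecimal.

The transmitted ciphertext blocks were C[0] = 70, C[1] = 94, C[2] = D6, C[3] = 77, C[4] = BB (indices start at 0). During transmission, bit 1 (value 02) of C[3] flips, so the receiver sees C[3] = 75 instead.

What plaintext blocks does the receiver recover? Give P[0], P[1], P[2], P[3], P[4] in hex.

P[0] = 34, P[1] = 33, P[2] = 1D, P[3] = 78, P[4] = 17

CFB decryption: P_i = C_i ⊕ E(K, C_{i−1}), with C_{−1} = IV.
Only C[3] changed, to 75. In CFB, a change in C_i flips the same bit in P_i and garbles P_{i+1}. Decrypting the received ciphertext:
P[0]: E(K, 0D) = 44; 70 ⊕ 44 = 34.
P[1]: E(K, 70) = A7; 94 ⊕ A7 = 33.
P[2]: E(K, 94) = CB; D6 ⊕ CB = 1D.
P[3]: E(K, D6) = 0D; 75 ⊕ 0D = 78.
P[4]: E(K, 75) = AC; BB ⊕ AC = 17.
Blocks that differ from the original plaintext: P[3], P[4].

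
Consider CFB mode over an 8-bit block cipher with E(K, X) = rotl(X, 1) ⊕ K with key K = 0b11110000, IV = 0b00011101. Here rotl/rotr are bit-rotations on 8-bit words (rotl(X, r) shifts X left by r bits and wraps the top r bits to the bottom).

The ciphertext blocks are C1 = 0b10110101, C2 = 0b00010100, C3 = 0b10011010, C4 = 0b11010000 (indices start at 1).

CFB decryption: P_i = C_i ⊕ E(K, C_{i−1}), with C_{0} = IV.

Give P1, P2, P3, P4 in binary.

P1 = 0b01111111, P2 = 0b10001111, P3 = 0b01000010, P4 = 0b00010101

P1: E(K, 0b00011101) = 0b11001010; 0b10110101 ⊕ 0b11001010 = 0b01111111.
P2: E(K, 0b10110101) = 0b10011011; 0b00010100 ⊕ 0b10011011 = 0b10001111.
P3: E(K, 0b00010100) = 0b11011000; 0b10011010 ⊕ 0b11011000 = 0b01000010.
P4: E(K, 0b10011010) = 0b11000101; 0b11010000 ⊕ 0b11000101 = 0b00010101.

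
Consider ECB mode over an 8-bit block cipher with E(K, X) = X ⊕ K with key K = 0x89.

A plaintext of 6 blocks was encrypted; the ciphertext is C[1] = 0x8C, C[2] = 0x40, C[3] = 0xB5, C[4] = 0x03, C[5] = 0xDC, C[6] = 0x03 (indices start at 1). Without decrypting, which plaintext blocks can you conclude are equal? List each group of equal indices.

P[4] = P[6]

ECB encrypts each block independently with the same key, so equal ciphertext blocks imply equal plaintext blocks.
C[4] = C[6] = 0x03, so P[4] = P[6].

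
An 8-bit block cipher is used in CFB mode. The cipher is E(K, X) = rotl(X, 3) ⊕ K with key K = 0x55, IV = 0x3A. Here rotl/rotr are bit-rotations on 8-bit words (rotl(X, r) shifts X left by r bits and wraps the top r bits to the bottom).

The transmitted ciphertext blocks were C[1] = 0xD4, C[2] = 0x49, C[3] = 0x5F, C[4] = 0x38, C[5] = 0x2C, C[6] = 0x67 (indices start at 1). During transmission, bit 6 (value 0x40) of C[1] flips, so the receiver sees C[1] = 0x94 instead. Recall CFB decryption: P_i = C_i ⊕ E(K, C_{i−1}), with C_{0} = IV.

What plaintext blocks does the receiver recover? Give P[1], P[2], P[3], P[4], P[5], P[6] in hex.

Only C[1] changed, to 0x94. In CFB, a change in C_i flips the same bit in P_i and garbles P_{i+1}. Decrypting the received ciphertext:
P[1]: E(K, 0x3A) = 0x84; 0x94 ⊕ 0x84 = 0x10.
P[2]: E(K, 0x94) = 0xF1; 0x49 ⊕ 0xF1 = 0xB8.
P[3]: E(K, 0x49) = 0x1F; 0x5F ⊕ 0x1F = 0x40.
P[4]: E(K, 0x5F) = 0xAF; 0x38 ⊕ 0xAF = 0x97.
P[5]: E(K, 0x38) = 0x94; 0x2C ⊕ 0x94 = 0xB8.
P[6]: E(K, 0x2C) = 0x34; 0x67 ⊕ 0x34 = 0x53.
Blocks that differ from the original plaintext: P[1], P[2].

P[1] = 0x10, P[2] = 0xB8, P[3] = 0x40, P[4] = 0x97, P[5] = 0xB8, P[6] = 0x53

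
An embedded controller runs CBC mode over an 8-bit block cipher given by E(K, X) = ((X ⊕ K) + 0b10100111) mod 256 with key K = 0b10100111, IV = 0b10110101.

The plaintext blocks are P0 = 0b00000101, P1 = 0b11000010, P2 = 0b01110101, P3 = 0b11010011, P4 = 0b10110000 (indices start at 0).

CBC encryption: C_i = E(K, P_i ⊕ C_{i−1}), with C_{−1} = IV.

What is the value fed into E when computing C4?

0b10011010

C0: P0 ⊕ 0b10110101 = 0b10110000; E(K, 0b10110000) = 0b10111110.
C1: P1 ⊕ 0b10111110 = 0b01111100; E(K, 0b01111100) = 0b10000010.
C2: P2 ⊕ 0b10000010 = 0b11110111; E(K, 0b11110111) = 0b11110111.
C3: P3 ⊕ 0b11110111 = 0b00100100; E(K, 0b00100100) = 0b00101010.
C4: P4 ⊕ 0b00101010 = 0b10011010; E(K, 0b10011010) = 0b11100100.
So the input to E for block 4 is 0b10011010.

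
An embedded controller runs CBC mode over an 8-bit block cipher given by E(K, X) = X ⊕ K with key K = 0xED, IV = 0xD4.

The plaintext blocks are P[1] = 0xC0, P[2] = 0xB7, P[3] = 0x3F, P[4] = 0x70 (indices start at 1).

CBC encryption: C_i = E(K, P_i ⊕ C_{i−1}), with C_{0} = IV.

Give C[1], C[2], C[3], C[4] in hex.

C[1]: P[1] ⊕ 0xD4 = 0x14; E(K, 0x14) = 0xF9.
C[2]: P[2] ⊕ 0xF9 = 0x4E; E(K, 0x4E) = 0xA3.
C[3]: P[3] ⊕ 0xA3 = 0x9C; E(K, 0x9C) = 0x71.
C[4]: P[4] ⊕ 0x71 = 0x01; E(K, 0x01) = 0xEC.

C[1] = 0xF9, C[2] = 0xA3, C[3] = 0x71, C[4] = 0xEC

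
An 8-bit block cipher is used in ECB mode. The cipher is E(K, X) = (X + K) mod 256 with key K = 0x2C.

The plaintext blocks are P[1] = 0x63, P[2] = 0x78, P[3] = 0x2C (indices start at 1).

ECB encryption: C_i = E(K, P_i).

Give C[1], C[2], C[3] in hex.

C[1] = 0x8F, C[2] = 0xA4, C[3] = 0x58

C[1]: E(K, 0x63) = 0x8F.
C[2]: E(K, 0x78) = 0xA4.
C[3]: E(K, 0x2C) = 0x58.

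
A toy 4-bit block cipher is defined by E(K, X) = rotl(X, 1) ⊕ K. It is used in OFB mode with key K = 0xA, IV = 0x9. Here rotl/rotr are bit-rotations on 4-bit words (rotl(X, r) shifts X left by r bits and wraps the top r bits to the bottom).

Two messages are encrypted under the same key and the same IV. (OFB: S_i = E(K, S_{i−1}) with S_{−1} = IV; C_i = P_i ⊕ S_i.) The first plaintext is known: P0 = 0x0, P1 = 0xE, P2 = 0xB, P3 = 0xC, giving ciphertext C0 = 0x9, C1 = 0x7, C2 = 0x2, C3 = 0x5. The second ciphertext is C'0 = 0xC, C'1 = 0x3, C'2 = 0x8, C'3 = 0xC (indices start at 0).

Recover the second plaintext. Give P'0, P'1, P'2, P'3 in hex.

In OFB with a reused IV, both messages share the same keystream S_i, so C_i ⊕ C'_i = P_i ⊕ P'_i and thus P'_i = P_i ⊕ C_i ⊕ C'_i.
P'0: 0x0 ⊕ 0x9 ⊕ 0xC = 0x5.
P'1: 0xE ⊕ 0x7 ⊕ 0x3 = 0xA.
P'2: 0xB ⊕ 0x2 ⊕ 0x8 = 0x1.
P'3: 0xC ⊕ 0x5 ⊕ 0xC = 0x5.

P'0 = 0x5, P'1 = 0xA, P'2 = 0x1, P'3 = 0x5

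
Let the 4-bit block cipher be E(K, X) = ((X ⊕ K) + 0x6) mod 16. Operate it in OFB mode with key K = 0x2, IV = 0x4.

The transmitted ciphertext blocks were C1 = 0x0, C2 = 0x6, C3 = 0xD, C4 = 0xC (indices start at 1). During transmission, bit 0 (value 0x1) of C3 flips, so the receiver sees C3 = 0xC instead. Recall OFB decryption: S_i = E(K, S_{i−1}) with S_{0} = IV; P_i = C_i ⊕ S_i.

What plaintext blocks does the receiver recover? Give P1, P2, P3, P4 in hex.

Only C3 changed, to 0xC. In OFB, a change in C_i flips the same bit in P_i only; the keystream is unaffected. Decrypting the received ciphertext:
P1: S = E(K, 0x4) = 0xC; 0x0 ⊕ 0xC = 0xC.
P2: S = E(K, 0xC) = 0x4; 0x6 ⊕ 0x4 = 0x2.
P3: S = E(K, 0x4) = 0xC; 0xC ⊕ 0xC = 0x0.
P4: S = E(K, 0xC) = 0x4; 0xC ⊕ 0x4 = 0x8.
Blocks that differ from the original plaintext: P3.

P1 = 0xC, P2 = 0x2, P3 = 0x0, P4 = 0x8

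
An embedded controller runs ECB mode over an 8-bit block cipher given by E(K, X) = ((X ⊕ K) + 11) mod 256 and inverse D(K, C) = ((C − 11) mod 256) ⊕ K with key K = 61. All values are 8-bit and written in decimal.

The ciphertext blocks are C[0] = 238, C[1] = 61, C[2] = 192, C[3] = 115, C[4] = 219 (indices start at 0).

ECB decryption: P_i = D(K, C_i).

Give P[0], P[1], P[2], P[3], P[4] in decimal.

P[0] = 222, P[1] = 15, P[2] = 136, P[3] = 85, P[4] = 237

P[0]: D(K, 238) = 222.
P[1]: D(K, 61) = 15.
P[2]: D(K, 192) = 136.
P[3]: D(K, 115) = 85.
P[4]: D(K, 219) = 237.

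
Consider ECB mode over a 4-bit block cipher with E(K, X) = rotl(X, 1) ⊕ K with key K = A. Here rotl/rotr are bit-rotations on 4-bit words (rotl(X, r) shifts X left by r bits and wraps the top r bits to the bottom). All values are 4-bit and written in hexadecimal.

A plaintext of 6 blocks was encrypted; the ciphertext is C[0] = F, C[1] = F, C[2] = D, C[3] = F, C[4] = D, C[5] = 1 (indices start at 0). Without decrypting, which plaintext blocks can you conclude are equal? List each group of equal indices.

ECB encrypts each block independently with the same key, so equal ciphertext blocks imply equal plaintext blocks.
C[0] = C[1] = C[3] = F, so P[0] = P[1] = P[3].
C[2] = C[4] = D, so P[2] = P[4].

P[0] = P[1] = P[3]; P[2] = P[4]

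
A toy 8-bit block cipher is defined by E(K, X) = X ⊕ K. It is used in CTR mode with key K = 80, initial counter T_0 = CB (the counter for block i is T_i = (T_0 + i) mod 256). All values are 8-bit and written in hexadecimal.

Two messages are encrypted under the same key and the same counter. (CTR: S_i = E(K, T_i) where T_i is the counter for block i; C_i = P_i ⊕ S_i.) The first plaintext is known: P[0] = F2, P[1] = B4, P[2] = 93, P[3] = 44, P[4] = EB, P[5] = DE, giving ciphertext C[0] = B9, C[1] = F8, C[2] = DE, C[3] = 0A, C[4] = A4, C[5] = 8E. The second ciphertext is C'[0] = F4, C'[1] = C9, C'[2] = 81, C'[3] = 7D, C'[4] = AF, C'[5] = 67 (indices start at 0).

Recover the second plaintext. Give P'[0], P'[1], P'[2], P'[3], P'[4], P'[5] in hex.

P'[0] = BF, P'[1] = 85, P'[2] = CC, P'[3] = 33, P'[4] = E0, P'[5] = 37

In CTR with a reused counter, both messages share the same keystream S_i, so C_i ⊕ C'_i = P_i ⊕ P'_i and thus P'_i = P_i ⊕ C_i ⊕ C'_i.
P'[0]: F2 ⊕ B9 ⊕ F4 = BF.
P'[1]: B4 ⊕ F8 ⊕ C9 = 85.
P'[2]: 93 ⊕ DE ⊕ 81 = CC.
P'[3]: 44 ⊕ 0A ⊕ 7D = 33.
P'[4]: EB ⊕ A4 ⊕ AF = E0.
P'[5]: DE ⊕ 8E ⊕ 67 = 37.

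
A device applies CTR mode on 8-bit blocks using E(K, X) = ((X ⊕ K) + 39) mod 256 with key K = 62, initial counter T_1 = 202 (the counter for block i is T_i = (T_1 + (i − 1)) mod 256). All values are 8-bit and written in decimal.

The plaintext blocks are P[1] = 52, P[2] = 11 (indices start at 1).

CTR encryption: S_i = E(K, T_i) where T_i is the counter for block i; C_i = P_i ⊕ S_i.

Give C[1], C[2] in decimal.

C[1]: T = 202, S = E(K, T) = 27; 52 ⊕ 27 = 47.
C[2]: T = 203, S = E(K, T) = 28; 11 ⊕ 28 = 23.

C[1] = 47, C[2] = 23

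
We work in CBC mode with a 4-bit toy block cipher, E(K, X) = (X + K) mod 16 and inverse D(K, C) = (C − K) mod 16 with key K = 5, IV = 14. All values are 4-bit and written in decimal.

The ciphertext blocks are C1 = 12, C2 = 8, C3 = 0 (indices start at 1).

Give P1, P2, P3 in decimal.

P1 = 9, P2 = 15, P3 = 3

CBC decryption: P_i = D(K, C_i) ⊕ C_{i−1}, with C_{0} = IV.
P1: D(K, 12) = 7; 7 ⊕ 14 = 9.
P2: D(K, 8) = 3; 3 ⊕ 12 = 15.
P3: D(K, 0) = 11; 11 ⊕ 8 = 3.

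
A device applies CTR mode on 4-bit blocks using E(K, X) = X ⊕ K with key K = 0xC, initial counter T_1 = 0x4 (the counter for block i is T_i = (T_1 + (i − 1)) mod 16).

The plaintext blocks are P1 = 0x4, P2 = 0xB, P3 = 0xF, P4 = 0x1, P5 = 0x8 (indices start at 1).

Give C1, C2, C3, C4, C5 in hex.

CTR encryption: S_i = E(K, T_i) where T_i is the counter for block i; C_i = P_i ⊕ S_i.
C1: T = 0x4, S = E(K, T) = 0x8; 0x4 ⊕ 0x8 = 0xC.
C2: T = 0x5, S = E(K, T) = 0x9; 0xB ⊕ 0x9 = 0x2.
C3: T = 0x6, S = E(K, T) = 0xA; 0xF ⊕ 0xA = 0x5.
C4: T = 0x7, S = E(K, T) = 0xB; 0x1 ⊕ 0xB = 0xA.
C5: T = 0x8, S = E(K, T) = 0x4; 0x8 ⊕ 0x4 = 0xC.

C1 = 0xC, C2 = 0x2, C3 = 0x5, C4 = 0xA, C5 = 0xC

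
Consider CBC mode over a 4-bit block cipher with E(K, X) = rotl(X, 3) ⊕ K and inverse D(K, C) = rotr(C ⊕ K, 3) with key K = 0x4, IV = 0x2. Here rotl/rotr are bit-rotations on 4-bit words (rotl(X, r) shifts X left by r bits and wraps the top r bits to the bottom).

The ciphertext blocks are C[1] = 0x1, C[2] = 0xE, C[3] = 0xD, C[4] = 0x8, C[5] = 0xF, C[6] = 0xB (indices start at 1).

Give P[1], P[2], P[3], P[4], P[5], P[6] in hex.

CBC decryption: P_i = D(K, C_i) ⊕ C_{i−1}, with C_{0} = IV.
P[1]: D(K, 0x1) = 0xA; 0xA ⊕ 0x2 = 0x8.
P[2]: D(K, 0xE) = 0x5; 0x5 ⊕ 0x1 = 0x4.
P[3]: D(K, 0xD) = 0x3; 0x3 ⊕ 0xE = 0xD.
P[4]: D(K, 0x8) = 0x9; 0x9 ⊕ 0xD = 0x4.
P[5]: D(K, 0xF) = 0x7; 0x7 ⊕ 0x8 = 0xF.
P[6]: D(K, 0xB) = 0xF; 0xF ⊕ 0xF = 0x0.

P[1] = 0x8, P[2] = 0x4, P[3] = 0xD, P[4] = 0x4, P[5] = 0xF, P[6] = 0x0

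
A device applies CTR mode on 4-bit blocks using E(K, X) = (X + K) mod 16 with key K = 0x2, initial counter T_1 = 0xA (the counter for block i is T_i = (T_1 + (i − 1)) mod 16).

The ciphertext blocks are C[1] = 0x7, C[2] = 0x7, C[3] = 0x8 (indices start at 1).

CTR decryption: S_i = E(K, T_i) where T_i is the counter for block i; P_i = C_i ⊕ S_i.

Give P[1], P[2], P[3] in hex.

P[1] = 0xB, P[2] = 0xA, P[3] = 0x6

P[1]: T = 0xA, S = E(K, T) = 0xC; 0x7 ⊕ 0xC = 0xB.
P[2]: T = 0xB, S = E(K, T) = 0xD; 0x7 ⊕ 0xD = 0xA.
P[3]: T = 0xC, S = E(K, T) = 0xE; 0x8 ⊕ 0xE = 0x6.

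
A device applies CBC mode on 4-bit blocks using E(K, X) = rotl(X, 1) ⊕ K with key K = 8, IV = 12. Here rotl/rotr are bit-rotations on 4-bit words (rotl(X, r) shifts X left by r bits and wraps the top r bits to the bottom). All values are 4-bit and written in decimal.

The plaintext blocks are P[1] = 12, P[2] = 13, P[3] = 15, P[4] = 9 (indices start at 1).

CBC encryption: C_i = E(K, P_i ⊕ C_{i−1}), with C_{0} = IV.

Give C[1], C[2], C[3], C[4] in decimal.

C[1] = 8, C[2] = 2, C[3] = 3, C[4] = 13

C[1]: P[1] ⊕ 12 = 0; E(K, 0) = 8.
C[2]: P[2] ⊕ 8 = 5; E(K, 5) = 2.
C[3]: P[3] ⊕ 2 = 13; E(K, 13) = 3.
C[4]: P[4] ⊕ 3 = 10; E(K, 10) = 13.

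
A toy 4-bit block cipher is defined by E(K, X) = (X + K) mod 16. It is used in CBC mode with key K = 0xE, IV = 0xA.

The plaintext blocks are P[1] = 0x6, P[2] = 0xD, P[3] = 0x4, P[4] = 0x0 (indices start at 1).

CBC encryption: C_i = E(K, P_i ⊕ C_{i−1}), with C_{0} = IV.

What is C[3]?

C[1]: P[1] ⊕ 0xA = 0xC; E(K, 0xC) = 0xA.
C[2]: P[2] ⊕ 0xA = 0x7; E(K, 0x7) = 0x5.
C[3]: P[3] ⊕ 0x5 = 0x1; E(K, 0x1) = 0xF.

C[3] = 0xF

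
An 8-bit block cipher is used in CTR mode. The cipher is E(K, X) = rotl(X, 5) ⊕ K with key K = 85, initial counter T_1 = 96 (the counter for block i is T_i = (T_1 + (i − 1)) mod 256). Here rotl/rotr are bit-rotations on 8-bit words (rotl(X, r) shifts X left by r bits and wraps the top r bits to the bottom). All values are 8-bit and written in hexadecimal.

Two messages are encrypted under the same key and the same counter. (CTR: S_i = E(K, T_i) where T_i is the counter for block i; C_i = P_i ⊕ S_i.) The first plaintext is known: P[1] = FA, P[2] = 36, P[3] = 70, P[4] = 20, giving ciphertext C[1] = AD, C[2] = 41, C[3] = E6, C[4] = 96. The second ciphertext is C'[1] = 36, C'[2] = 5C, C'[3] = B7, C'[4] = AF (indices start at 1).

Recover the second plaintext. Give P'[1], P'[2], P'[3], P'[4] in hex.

In CTR with a reused counter, both messages share the same keystream S_i, so C_i ⊕ C'_i = P_i ⊕ P'_i and thus P'_i = P_i ⊕ C_i ⊕ C'_i.
P'[1]: FA ⊕ AD ⊕ 36 = 61.
P'[2]: 36 ⊕ 41 ⊕ 5C = 2B.
P'[3]: 70 ⊕ E6 ⊕ B7 = 21.
P'[4]: 20 ⊕ 96 ⊕ AF = 19.

P'[1] = 61, P'[2] = 2B, P'[3] = 21, P'[4] = 19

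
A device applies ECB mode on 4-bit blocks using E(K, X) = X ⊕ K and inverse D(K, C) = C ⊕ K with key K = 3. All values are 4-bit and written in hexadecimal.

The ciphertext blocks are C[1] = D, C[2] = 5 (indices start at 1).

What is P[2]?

ECB decryption: P_i = D(K, C_i).
P[2]: D(K, 5) = 6.

P[2] = 6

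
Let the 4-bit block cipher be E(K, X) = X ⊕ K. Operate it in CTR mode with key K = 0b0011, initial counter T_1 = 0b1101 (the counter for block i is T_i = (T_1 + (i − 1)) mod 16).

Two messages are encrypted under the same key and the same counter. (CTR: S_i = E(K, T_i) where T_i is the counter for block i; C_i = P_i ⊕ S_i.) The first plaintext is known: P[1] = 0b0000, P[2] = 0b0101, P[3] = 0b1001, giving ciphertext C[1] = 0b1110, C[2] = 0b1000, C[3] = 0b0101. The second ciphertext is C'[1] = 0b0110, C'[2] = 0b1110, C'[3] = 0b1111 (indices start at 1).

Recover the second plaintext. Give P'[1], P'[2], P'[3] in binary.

In CTR with a reused counter, both messages share the same keystream S_i, so C_i ⊕ C'_i = P_i ⊕ P'_i and thus P'_i = P_i ⊕ C_i ⊕ C'_i.
P'[1]: 0b0000 ⊕ 0b1110 ⊕ 0b0110 = 0b1000.
P'[2]: 0b0101 ⊕ 0b1000 ⊕ 0b1110 = 0b0011.
P'[3]: 0b1001 ⊕ 0b0101 ⊕ 0b1111 = 0b0011.

P'[1] = 0b1000, P'[2] = 0b0011, P'[3] = 0b0011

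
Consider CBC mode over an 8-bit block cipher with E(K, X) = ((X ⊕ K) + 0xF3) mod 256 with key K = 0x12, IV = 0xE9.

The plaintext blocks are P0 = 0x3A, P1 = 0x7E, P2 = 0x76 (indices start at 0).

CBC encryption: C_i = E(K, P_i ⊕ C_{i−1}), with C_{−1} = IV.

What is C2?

C0: P0 ⊕ 0xE9 = 0xD3; E(K, 0xD3) = 0xB4.
C1: P1 ⊕ 0xB4 = 0xCA; E(K, 0xCA) = 0xCB.
C2: P2 ⊕ 0xCB = 0xBD; E(K, 0xBD) = 0xA2.

C2 = 0xA2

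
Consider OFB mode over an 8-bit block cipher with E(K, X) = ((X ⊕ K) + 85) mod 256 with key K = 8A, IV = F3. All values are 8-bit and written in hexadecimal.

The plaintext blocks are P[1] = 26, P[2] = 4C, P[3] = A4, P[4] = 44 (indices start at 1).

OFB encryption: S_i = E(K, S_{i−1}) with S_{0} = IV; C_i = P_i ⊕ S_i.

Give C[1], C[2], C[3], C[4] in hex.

C[1] = D8, C[2] = B5, C[3] = 5C, C[4] = B3

C[1]: S = E(K, F3) = FE; 26 ⊕ FE = D8.
C[2]: S = E(K, FE) = F9; 4C ⊕ F9 = B5.
C[3]: S = E(K, F9) = F8; A4 ⊕ F8 = 5C.
C[4]: S = E(K, F8) = F7; 44 ⊕ F7 = B3.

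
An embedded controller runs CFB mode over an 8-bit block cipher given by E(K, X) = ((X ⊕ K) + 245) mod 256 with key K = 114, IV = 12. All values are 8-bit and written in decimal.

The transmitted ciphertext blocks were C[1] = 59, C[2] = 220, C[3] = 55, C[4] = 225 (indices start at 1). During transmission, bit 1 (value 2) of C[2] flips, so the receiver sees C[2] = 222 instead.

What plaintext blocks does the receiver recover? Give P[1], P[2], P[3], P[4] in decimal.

P[1] = 72, P[2] = 224, P[3] = 150, P[4] = 219

CFB decryption: P_i = C_i ⊕ E(K, C_{i−1}), with C_{0} = IV.
Only C[2] changed, to 222. In CFB, a change in C_i flips the same bit in P_i and garbles P_{i+1}. Decrypting the received ciphertext:
P[1]: E(K, 12) = 115; 59 ⊕ 115 = 72.
P[2]: E(K, 59) = 62; 222 ⊕ 62 = 224.
P[3]: E(K, 222) = 161; 55 ⊕ 161 = 150.
P[4]: E(K, 55) = 58; 225 ⊕ 58 = 219.
Blocks that differ from the original plaintext: P[2], P[3].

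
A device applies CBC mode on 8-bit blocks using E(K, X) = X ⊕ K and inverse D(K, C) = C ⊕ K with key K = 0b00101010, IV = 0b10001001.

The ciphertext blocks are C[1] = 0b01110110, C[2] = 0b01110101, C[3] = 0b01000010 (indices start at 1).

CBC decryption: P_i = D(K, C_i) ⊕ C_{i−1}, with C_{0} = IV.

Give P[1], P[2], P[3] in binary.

P[1] = 0b11010101, P[2] = 0b00101001, P[3] = 0b00011101

P[1]: D(K, 0b01110110) = 0b01011100; 0b01011100 ⊕ 0b10001001 = 0b11010101.
P[2]: D(K, 0b01110101) = 0b01011111; 0b01011111 ⊕ 0b01110110 = 0b00101001.
P[3]: D(K, 0b01000010) = 0b01101000; 0b01101000 ⊕ 0b01110101 = 0b00011101.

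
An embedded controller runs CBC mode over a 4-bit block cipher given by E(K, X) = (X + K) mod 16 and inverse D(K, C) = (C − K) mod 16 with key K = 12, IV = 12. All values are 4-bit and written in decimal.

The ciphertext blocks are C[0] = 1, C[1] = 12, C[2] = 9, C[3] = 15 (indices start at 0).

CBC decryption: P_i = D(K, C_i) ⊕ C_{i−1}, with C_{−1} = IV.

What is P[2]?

P[2] = 1

P[2]: D(K, 9) = 13; 13 ⊕ 12 = 1.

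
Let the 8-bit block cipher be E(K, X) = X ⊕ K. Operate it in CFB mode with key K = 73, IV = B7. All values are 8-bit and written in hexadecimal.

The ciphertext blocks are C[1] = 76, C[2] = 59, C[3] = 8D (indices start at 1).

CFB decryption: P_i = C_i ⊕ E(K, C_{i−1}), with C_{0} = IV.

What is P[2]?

P[2]: E(K, 76) = 05; 59 ⊕ 05 = 5C.

P[2] = 5C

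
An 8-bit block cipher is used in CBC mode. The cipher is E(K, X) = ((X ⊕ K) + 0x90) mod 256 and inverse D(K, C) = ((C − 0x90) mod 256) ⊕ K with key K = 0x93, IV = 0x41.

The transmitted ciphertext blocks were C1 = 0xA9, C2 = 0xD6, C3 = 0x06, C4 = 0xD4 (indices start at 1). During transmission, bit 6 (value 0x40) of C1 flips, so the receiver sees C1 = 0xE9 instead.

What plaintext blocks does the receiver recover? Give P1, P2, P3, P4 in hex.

CBC decryption: P_i = D(K, C_i) ⊕ C_{i−1}, with C_{0} = IV.
Only C1 changed, to 0xE9. In CBC, a change in C_i garbles P_i and flips the same bit in P_{i+1}. Decrypting the received ciphertext:
P1: D(K, 0xE9) = 0xCA; 0xCA ⊕ 0x41 = 0x8B.
P2: D(K, 0xD6) = 0xD5; 0xD5 ⊕ 0xE9 = 0x3C.
P3: D(K, 0x06) = 0xE5; 0xE5 ⊕ 0xD6 = 0x33.
P4: D(K, 0xD4) = 0xD7; 0xD7 ⊕ 0x06 = 0xD1.
Blocks that differ from the original plaintext: P1, P2.

P1 = 0x8B, P2 = 0x3C, P3 = 0x33, P4 = 0xD1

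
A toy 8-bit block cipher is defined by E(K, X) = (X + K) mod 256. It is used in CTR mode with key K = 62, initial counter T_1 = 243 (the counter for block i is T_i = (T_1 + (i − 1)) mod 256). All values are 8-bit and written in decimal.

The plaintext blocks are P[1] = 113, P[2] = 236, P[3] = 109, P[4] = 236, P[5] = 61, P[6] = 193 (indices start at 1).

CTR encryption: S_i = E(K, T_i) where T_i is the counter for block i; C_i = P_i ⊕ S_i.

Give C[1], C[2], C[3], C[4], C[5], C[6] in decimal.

C[1] = 64, C[2] = 222, C[3] = 94, C[4] = 216, C[5] = 8, C[6] = 247

C[1]: T = 243, S = E(K, T) = 49; 113 ⊕ 49 = 64.
C[2]: T = 244, S = E(K, T) = 50; 236 ⊕ 50 = 222.
C[3]: T = 245, S = E(K, T) = 51; 109 ⊕ 51 = 94.
C[4]: T = 246, S = E(K, T) = 52; 236 ⊕ 52 = 216.
C[5]: T = 247, S = E(K, T) = 53; 61 ⊕ 53 = 8.
C[6]: T = 248, S = E(K, T) = 54; 193 ⊕ 54 = 247.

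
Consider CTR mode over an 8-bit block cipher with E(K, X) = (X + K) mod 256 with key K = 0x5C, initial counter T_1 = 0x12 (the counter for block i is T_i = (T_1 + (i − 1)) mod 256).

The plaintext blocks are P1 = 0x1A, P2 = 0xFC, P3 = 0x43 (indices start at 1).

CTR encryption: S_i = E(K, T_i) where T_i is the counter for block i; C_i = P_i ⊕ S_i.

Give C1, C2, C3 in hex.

C1: T = 0x12, S = E(K, T) = 0x6E; 0x1A ⊕ 0x6E = 0x74.
C2: T = 0x13, S = E(K, T) = 0x6F; 0xFC ⊕ 0x6F = 0x93.
C3: T = 0x14, S = E(K, T) = 0x70; 0x43 ⊕ 0x70 = 0x33.

C1 = 0x74, C2 = 0x93, C3 = 0x33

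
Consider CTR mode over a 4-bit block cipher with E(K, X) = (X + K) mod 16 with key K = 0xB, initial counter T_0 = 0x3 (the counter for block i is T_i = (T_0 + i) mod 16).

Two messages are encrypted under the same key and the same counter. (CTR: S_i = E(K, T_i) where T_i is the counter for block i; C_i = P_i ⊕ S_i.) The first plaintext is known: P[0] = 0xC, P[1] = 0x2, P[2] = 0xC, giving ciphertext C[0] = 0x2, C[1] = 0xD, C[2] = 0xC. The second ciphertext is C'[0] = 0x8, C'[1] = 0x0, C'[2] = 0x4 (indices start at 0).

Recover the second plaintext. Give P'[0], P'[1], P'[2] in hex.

P'[0] = 0x6, P'[1] = 0xF, P'[2] = 0x4

In CTR with a reused counter, both messages share the same keystream S_i, so C_i ⊕ C'_i = P_i ⊕ P'_i and thus P'_i = P_i ⊕ C_i ⊕ C'_i.
P'[0]: 0xC ⊕ 0x2 ⊕ 0x8 = 0x6.
P'[1]: 0x2 ⊕ 0xD ⊕ 0x0 = 0xF.
P'[2]: 0xC ⊕ 0xC ⊕ 0x4 = 0x4.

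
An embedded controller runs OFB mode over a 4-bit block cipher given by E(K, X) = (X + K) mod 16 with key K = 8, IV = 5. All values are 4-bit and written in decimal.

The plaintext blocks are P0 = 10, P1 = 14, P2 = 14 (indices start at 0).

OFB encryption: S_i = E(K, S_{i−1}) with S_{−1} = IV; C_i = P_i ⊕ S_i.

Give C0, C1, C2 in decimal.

C0: S = E(K, 5) = 13; 10 ⊕ 13 = 7.
C1: S = E(K, 13) = 5; 14 ⊕ 5 = 11.
C2: S = E(K, 5) = 13; 14 ⊕ 13 = 3.

C0 = 7, C1 = 11, C2 = 3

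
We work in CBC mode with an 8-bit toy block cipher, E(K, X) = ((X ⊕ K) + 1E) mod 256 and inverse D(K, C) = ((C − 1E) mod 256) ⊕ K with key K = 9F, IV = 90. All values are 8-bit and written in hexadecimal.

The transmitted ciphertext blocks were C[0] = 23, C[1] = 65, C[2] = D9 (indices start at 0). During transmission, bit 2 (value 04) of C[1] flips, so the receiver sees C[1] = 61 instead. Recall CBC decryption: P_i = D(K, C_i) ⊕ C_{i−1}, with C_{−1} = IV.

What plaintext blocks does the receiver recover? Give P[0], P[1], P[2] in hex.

P[0] = 0A, P[1] = FF, P[2] = 45

Only C[1] changed, to 61. In CBC, a change in C_i garbles P_i and flips the same bit in P_{i+1}. Decrypting the received ciphertext:
P[0]: D(K, 23) = 9A; 9A ⊕ 90 = 0A.
P[1]: D(K, 61) = DC; DC ⊕ 23 = FF.
P[2]: D(K, D9) = 24; 24 ⊕ 61 = 45.
Blocks that differ from the original plaintext: P[1], P[2].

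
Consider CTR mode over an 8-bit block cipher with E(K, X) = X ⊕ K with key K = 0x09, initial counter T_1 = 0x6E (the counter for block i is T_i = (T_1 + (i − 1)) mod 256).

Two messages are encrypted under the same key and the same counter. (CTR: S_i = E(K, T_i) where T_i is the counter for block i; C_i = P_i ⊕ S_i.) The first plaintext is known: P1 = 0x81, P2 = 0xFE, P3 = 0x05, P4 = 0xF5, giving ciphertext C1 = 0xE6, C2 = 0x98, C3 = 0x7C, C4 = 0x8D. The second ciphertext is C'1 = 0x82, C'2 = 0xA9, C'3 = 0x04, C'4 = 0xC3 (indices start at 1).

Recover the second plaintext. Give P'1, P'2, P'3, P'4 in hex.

In CTR with a reused counter, both messages share the same keystream S_i, so C_i ⊕ C'_i = P_i ⊕ P'_i and thus P'_i = P_i ⊕ C_i ⊕ C'_i.
P'1: 0x81 ⊕ 0xE6 ⊕ 0x82 = 0xE5.
P'2: 0xFE ⊕ 0x98 ⊕ 0xA9 = 0xCF.
P'3: 0x05 ⊕ 0x7C ⊕ 0x04 = 0x7D.
P'4: 0xF5 ⊕ 0x8D ⊕ 0xC3 = 0xBB.

P'1 = 0xE5, P'2 = 0xCF, P'3 = 0x7D, P'4 = 0xBB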